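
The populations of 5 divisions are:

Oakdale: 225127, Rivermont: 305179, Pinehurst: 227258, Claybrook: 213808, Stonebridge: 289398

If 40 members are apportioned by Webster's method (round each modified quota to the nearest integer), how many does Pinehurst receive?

Standard divisor 1260770/40 ≈ 31519.25; standard quotas: Oakdale 7.143, Rivermont 9.682, Pinehurst 7.210, Claybrook 6.783, Stonebridge 9.182.
Rounding to the nearest integer gives Oakdale 7, Rivermont 10, Pinehurst 7, Claybrook 7, Stonebridge 9 — total 40, matching the house size, so no adjustment is needed.
Pinehurst receives 7.

7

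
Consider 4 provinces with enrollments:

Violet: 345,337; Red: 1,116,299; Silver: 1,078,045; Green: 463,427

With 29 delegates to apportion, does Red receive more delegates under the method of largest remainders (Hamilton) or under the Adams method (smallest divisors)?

Hamilton: Violet 3, Red 11, Silver 10, Green 5.
Adams: Violet 4, Red 10, Silver 10, Green 5.
Red gets 11 under Hamilton and 10 under Adams.

Hamilton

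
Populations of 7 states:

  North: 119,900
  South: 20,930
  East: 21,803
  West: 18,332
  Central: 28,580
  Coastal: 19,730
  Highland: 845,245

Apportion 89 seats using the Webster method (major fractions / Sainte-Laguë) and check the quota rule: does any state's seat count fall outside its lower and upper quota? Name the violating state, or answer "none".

Highland

Standard quotas: North 9.931, South 1.734, East 1.806, West 1.518, Central 2.367, Coastal 1.634, Highland 70.010.
Webster allocation: North 10, South 2, East 2, West 2, Central 2, Coastal 2, Highland 69.
Highland has quota 70.010 (lower 70, upper 71) but receives 69 — outside the quota interval.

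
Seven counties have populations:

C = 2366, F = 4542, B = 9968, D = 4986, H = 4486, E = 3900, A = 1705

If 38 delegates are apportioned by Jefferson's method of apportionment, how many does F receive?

5

Standard divisor 31953/38 ≈ 840.868; standard quotas: C 2.814, F 5.402, B 11.854, D 5.930, H 5.335, E 4.638, A 2.028.
Rounding down gives 2, 5, 11, 5, 5, 4, 2 = 34 seats, so the divisor must be adjusted.
With modified divisor 770: modified quotas C 3.073, F 5.899, B 12.945, D 6.475, H 5.826, E 5.065, A 2.214.
Rounding down: C 3, F 5, B 12, D 6, H 5, E 5, A 2 (total 38).
F receives 5.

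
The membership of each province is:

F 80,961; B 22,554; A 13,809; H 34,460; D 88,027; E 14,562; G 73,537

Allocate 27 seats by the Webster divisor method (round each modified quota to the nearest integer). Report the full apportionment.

F 7, B 2, A 1, H 3, D 7, E 1, G 6

Standard divisor 327910/27 ≈ 12144.815; standard quotas: F 6.666, B 1.857, A 1.137, H 2.837, D 7.248, E 1.199, G 6.055.
Rounding to the nearest integer gives F 7, B 2, A 1, H 3, D 7, E 1, G 6 — total 27, matching the house size, so no adjustment is needed.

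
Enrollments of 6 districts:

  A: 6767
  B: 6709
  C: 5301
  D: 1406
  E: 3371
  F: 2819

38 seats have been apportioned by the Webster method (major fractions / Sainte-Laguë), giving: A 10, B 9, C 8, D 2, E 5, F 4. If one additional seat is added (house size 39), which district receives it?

B

Priority for the next seat is population ÷ (current seats + 0.5).
Priorities: A 644.476, B 706.211, C 623.647, D 562.400, E 612.909, F 626.444.
Highest priority: B.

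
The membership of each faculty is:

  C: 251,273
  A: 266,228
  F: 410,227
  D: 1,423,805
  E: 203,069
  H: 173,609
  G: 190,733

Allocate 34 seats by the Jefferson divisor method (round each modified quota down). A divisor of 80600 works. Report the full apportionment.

With modified divisor 80600: modified quotas C 3.118, A 3.303, F 5.090, D 17.665, E 2.519, H 2.154, G 2.366.
Rounding down: C 3, A 3, F 5, D 17, E 2, H 2, G 2 (total 34).

C: 3; A: 3; F: 5; D: 17; E: 2; H: 2; G: 2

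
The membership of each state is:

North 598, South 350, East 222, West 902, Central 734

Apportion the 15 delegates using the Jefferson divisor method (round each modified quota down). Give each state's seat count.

North 3, South 2, East 1, West 5, Central 4

Standard divisor 2806/15 ≈ 187.067; standard quotas: North 3.197, South 1.871, East 1.187, West 4.822, Central 3.924.
Rounding down gives 3, 1, 1, 4, 3 = 12 seats, so the divisor must be adjusted.
With modified divisor 160: modified quotas North 3.737, South 2.188, East 1.387, West 5.638, Central 4.588.
Rounding down: North 3, South 2, East 1, West 5, Central 4 (total 15).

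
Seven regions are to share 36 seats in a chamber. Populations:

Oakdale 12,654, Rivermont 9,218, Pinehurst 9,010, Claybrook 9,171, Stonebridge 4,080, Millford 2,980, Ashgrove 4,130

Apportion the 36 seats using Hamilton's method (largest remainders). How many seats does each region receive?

Oakdale=9; Rivermont=7; Pinehurst=6; Claybrook=6; Stonebridge=3; Millford=2; Ashgrove=3

Total 51243; standard divisor 51243/36 ≈ 1423.417.
Standard quotas: Oakdale 8.8899, Rivermont 6.4760, Pinehurst 6.3298, Claybrook 6.4429, Stonebridge 2.8663, Millford 2.0936, Ashgrove 2.9015.
Lower quotas: Oakdale 8, Rivermont 6, Pinehurst 6, Claybrook 6, Stonebridge 2, Millford 2, Ashgrove 2 (sum 32, leaving 4 seats).
Remainders in descending order: Ashgrove 0.9015, Oakdale 0.8899, Stonebridge 0.8663, Rivermont 0.4760, Claybrook 0.4429, Pinehurst 0.3298, Millford 0.0936.
Largest remainders: Ashgrove, Oakdale, Stonebridge, Rivermont receive the extra seats.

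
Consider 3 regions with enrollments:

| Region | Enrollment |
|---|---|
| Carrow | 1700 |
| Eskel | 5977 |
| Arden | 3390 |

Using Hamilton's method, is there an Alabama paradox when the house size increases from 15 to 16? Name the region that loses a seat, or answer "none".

none

At 15 seats: Carrow 2, Eskel 8, Arden 5.
At 16 seats: Carrow 2, Eskel 9, Arden 5.
No region's allocation decreased.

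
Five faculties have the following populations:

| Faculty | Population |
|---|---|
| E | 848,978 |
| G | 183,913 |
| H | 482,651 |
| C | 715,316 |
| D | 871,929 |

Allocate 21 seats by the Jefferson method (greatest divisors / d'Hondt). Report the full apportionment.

E: 6, G: 1, H: 3, C: 5, D: 6

Standard divisor 3102787/21 ≈ 147751.762; standard quotas: E 5.746, G 1.245, H 3.267, C 4.841, D 5.901.
Rounding down gives 5, 1, 3, 4, 5 = 18 seats, so the divisor must be adjusted.
With modified divisor 133000: modified quotas E 6.383, G 1.383, H 3.629, C 5.378, D 6.556.
Rounding down: E 6, G 1, H 3, C 5, D 6 (total 21).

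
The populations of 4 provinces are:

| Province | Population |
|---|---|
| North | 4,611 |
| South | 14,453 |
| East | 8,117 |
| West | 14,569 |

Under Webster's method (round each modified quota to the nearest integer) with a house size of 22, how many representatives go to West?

Standard divisor 41750/22 ≈ 1897.727; standard quotas: North 2.430, South 7.616, East 4.277, West 7.677.
Rounding to the nearest integer gives North 2, South 8, East 4, West 8 — total 22, matching the house size, so no adjustment is needed.
West receives 8.

8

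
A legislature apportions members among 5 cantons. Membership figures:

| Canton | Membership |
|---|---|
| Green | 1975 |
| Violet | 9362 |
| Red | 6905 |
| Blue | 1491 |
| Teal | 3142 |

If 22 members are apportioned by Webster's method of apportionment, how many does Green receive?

2

Standard divisor 22875/22 ≈ 1039.773; standard quotas: Green 1.899, Violet 9.004, Red 6.641, Blue 1.434, Teal 3.022.
Rounding to the nearest integer gives Green 2, Violet 9, Red 7, Blue 1, Teal 3 — total 22, matching the house size, so no adjustment is needed.
Green receives 2.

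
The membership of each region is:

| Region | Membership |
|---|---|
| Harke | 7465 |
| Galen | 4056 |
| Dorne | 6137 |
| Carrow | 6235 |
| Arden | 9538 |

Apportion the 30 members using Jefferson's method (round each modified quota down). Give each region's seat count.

Harke 7, Galen 3, Dorne 5, Carrow 6, Arden 9

Standard divisor 33431/30 ≈ 1114.367; standard quotas: Harke 6.699, Galen 3.640, Dorne 5.507, Carrow 5.595, Arden 8.559.
Rounding down gives 6, 3, 5, 5, 8 = 27 seats, so the divisor must be adjusted.
With modified divisor 1030: modified quotas Harke 7.248, Galen 3.938, Dorne 5.958, Carrow 6.053, Arden 9.260.
Rounding down: Harke 7, Galen 3, Dorne 5, Carrow 6, Arden 9 (total 30).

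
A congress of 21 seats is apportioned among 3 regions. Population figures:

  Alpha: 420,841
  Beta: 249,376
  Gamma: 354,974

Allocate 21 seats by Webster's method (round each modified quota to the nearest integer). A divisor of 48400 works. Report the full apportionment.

Alpha: 9, Beta: 5, Gamma: 7

With modified divisor 48400: modified quotas Alpha 8.695, Beta 5.152, Gamma 7.334.
Rounding to the nearest integer: Alpha 9, Beta 5, Gamma 7 (total 21).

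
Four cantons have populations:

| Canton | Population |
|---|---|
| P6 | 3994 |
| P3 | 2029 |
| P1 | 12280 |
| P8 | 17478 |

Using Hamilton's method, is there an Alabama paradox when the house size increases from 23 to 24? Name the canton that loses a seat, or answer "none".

At 23 seats: P6 3, P3 1, P1 8, P8 11.
At 24 seats: P6 3, P3 1, P1 8, P8 12.
No canton's allocation decreased.

none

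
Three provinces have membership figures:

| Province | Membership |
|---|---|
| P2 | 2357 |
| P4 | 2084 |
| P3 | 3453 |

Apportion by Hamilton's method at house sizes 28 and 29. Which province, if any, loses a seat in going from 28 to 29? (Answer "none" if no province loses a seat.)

P4

At 28 seats: P2 8, P4 8, P3 12.
At 29 seats: P2 9, P4 7, P3 13.
P4 drops from 8 to 7.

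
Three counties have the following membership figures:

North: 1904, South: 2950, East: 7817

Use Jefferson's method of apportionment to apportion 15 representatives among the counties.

North 2, South 3, East 10

Standard divisor 12671/15 ≈ 844.733; standard quotas: North 2.254, South 3.492, East 9.254.
Rounding down gives 2, 3, 9 = 14 seats, so the divisor must be adjusted.
With modified divisor 760: modified quotas North 2.505, South 3.882, East 10.286.
Rounding down: North 2, South 3, East 10 (total 15).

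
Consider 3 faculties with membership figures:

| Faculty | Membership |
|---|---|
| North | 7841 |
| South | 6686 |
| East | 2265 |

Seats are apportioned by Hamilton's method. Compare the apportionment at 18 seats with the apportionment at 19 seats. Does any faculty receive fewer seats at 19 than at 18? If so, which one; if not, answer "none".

East

At 18 seats: North 8, South 7, East 3.
At 19 seats: North 9, South 8, East 2.
East drops from 3 to 2.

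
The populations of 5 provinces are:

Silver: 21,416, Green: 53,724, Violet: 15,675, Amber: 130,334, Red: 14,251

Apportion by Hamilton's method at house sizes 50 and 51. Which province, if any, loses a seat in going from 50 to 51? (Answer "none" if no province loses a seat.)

none

At 50 seats: Silver 5, Green 11, Violet 3, Amber 28, Red 3.
At 51 seats: Silver 5, Green 12, Violet 3, Amber 28, Red 3.
No province's allocation decreased.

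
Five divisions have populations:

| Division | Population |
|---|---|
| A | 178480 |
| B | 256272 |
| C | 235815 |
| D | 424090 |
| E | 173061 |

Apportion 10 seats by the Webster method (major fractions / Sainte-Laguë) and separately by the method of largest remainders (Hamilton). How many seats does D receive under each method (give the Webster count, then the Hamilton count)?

Webster: A 1, B 2, C 2, D 4, E 1.
Hamilton: A 2, B 2, C 2, D 3, E 1.
D gets 4 under Webster and 3 under Hamilton.

4 and 3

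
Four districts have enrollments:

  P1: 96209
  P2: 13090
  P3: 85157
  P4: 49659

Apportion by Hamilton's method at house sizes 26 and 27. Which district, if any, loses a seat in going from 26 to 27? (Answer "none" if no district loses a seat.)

At 26 seats: P1 10, P2 2, P3 9, P4 5.
At 27 seats: P1 11, P2 1, P3 9, P4 6.
P2 drops from 2 to 1.

P2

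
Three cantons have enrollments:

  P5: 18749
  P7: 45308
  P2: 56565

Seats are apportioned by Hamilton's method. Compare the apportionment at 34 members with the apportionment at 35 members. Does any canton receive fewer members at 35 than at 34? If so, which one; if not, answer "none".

At 34 seats: P5 5, P7 13, P2 16.
At 35 seats: P5 6, P7 13, P2 16.
No canton's allocation decreased.

none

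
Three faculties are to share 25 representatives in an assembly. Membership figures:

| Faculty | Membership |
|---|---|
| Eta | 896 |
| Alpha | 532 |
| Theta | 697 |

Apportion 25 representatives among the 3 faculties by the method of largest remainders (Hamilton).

Standard divisor: 2125 ÷ 25 = 85.
Standard quotas: Eta 10.541, Alpha 6.259, Theta 8.200.
Lower quotas: Eta 10, Alpha 6, Theta 8 (sum 24, leaving 1 seat).
Remainders in descending order: Eta 0.541, Alpha 0.259, Theta 0.200.
The surplus seat goes to Eta.

Eta: 11, Alpha: 6, Theta: 8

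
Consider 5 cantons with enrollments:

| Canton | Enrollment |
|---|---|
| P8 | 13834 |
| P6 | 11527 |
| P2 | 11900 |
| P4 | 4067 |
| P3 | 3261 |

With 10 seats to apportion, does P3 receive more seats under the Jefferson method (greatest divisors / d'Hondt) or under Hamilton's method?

Jefferson: P8 3, P6 3, P2 3, P4 1, P3 0.
Hamilton: P8 3, P6 2, P2 3, P4 1, P3 1.
P3 gets 0 under Jefferson and 1 under Hamilton.

Hamilton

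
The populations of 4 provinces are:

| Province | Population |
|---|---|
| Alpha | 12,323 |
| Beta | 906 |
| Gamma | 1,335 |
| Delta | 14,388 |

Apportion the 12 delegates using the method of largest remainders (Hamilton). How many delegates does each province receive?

Standard divisor: 28952 ÷ 12 ≈ 2412.667.
Standard quotas: Alpha 5.1076, Beta 0.3755, Gamma 0.5533, Delta 5.9635.
Lower quotas: Alpha 5, Beta 0, Gamma 0, Delta 5 (sum 10, leaving 2 seats).
Remainders in descending order: Delta 0.9635, Gamma 0.5533, Beta 0.3755, Alpha 0.1076.
The surplus seats go to Delta, Gamma.

Alpha 5; Beta 0; Gamma 1; Delta 6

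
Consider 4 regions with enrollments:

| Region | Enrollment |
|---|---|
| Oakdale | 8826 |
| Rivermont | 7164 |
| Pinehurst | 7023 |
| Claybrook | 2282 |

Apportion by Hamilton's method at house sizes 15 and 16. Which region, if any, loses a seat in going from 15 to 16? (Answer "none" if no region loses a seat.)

Claybrook

At 15 seats: Oakdale 5, Rivermont 4, Pinehurst 4, Claybrook 2.
At 16 seats: Oakdale 6, Rivermont 5, Pinehurst 4, Claybrook 1.
Claybrook drops from 2 to 1.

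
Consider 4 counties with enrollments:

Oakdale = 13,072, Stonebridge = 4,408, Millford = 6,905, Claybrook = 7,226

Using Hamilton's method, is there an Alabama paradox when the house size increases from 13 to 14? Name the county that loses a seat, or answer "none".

none

At 13 seats: Oakdale 5, Stonebridge 2, Millford 3, Claybrook 3.
At 14 seats: Oakdale 6, Stonebridge 2, Millford 3, Claybrook 3.
No county's allocation decreased.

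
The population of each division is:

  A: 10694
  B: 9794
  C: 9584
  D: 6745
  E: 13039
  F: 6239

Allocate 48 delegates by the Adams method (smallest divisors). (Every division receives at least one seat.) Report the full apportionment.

Standard divisor 56095/48 ≈ 1168.646; standard quotas: A 9.151, B 8.381, C 8.201, D 5.772, E 11.157, F 5.339.
Rounding up gives 10, 9, 9, 6, 12, 6 = 52 seats, so the divisor must be adjusted.
With modified divisor 1240: modified quotas A 8.624, B 7.898, C 7.729, D 5.440, E 10.515, F 5.031.
Rounding up: A 9, B 8, C 8, D 6, E 11, F 6 (total 48).

A=9, B=8, C=8, D=6, E=11, F=6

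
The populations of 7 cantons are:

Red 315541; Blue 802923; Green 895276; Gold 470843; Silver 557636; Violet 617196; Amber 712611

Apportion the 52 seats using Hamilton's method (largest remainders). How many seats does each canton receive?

Red 4, Blue 9, Green 11, Gold 6, Silver 7, Violet 7, Amber 8

The standard divisor is 4372026/52 ≈ 84077.423.
Standard quotas: Red 3.7530, Blue 9.5498, Green 10.6482, Gold 5.6001, Silver 6.6324, Violet 7.3408, Amber 8.4757.
Lower quotas: Red 3, Blue 9, Green 10, Gold 5, Silver 6, Violet 7, Amber 8 (sum 48, leaving 4 seats).
Remainders in descending order: Red 0.7530, Green 0.6482, Silver 0.6324, Gold 0.6001, Blue 0.5498, Amber 0.4757, Violet 0.3408.
Largest remainders: Red, Green, Silver, Gold receive the extra seats.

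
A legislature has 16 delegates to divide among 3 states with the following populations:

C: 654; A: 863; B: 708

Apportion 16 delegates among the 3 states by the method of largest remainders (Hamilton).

Total 2225; standard divisor 2225/16 ≈ 139.062.
Standard quotas: C 4.703, A 6.206, B 5.091.
Lower quotas: C 4, A 6, B 5 (sum 15, leaving 1 seat).
Remainders in descending order: C 0.703, A 0.206, B 0.091.
The surplus seat goes to C.

C=5; A=6; B=5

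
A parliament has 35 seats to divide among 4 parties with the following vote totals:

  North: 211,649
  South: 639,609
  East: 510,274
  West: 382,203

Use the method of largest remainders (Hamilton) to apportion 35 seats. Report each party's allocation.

Standard divisor: 1743735 ÷ 35 = 49821.
Standard quotas: North 4.2482, South 12.8381, East 10.2421, West 7.6715.
Lower quotas: North 4, South 12, East 10, West 7 (sum 33, leaving 2 seats).
Remainders in descending order: South 0.8381, West 0.6715, North 0.2482, East 0.2421.
The surplus seats go to South, West.

North=4, South=13, East=10, West=8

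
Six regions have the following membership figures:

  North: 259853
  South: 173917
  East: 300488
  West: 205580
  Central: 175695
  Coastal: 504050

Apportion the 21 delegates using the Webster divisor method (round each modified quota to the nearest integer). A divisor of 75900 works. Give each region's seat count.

With modified divisor 75900: modified quotas North 3.424, South 2.291, East 3.959, West 2.709, Central 2.315, Coastal 6.641.
Rounding to the nearest integer: North 3, South 2, East 4, West 3, Central 2, Coastal 7 (total 21).

North 3, South 2, East 4, West 3, Central 2, Coastal 7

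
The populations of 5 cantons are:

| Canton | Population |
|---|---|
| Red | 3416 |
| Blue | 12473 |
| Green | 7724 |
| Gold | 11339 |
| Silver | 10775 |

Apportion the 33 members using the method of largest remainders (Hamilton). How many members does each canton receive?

Red 2; Blue 9; Green 6; Gold 8; Silver 8

The standard divisor is 45727/33 ≈ 1385.667.
Standard quotas: Red 2.4652, Blue 9.0014, Green 5.5742, Gold 8.1831, Silver 7.7760.
Lower quotas: Red 2, Blue 9, Green 5, Gold 8, Silver 7 (sum 31, leaving 2 seats).
Remainders in descending order: Silver 0.7760, Green 0.5742, Red 0.4652, Gold 0.1831, Blue 0.0014.
The surplus seats go to Silver, Green.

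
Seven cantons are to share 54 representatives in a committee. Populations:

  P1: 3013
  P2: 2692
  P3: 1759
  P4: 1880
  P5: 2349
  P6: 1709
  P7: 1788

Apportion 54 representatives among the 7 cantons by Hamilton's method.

Standard divisor: 15190 ÷ 54 ≈ 281.296.
Standard quotas: P1 10.711, P2 9.570, P3 6.253, P4 6.683, P5 8.351, P6 6.075, P7 6.356.
Lower quotas: P1 10, P2 9, P3 6, P4 6, P5 8, P6 6, P7 6 (sum 51, leaving 3 seats).
Remainders in descending order: P1 0.711, P4 0.683, P2 0.570, P7 0.356, P5 0.351, P3 0.253, P6 0.075.
The surplus seats go to P1, P4, P2.

P1: 11; P2: 10; P3: 6; P4: 7; P5: 8; P6: 6; P7: 6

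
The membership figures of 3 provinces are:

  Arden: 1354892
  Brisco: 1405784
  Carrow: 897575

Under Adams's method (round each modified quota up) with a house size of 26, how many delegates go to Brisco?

10

Standard divisor 3658251/26 ≈ 140701.962; standard quotas: Arden 9.630, Brisco 9.991, Carrow 6.379.
Rounding up gives 10, 10, 7 = 27 seats, so the divisor must be adjusted.
With modified divisor 150100: modified quotas Arden 9.027, Brisco 9.366, Carrow 5.980.
Rounding up: Arden 10, Brisco 10, Carrow 6 (total 26).
Brisco receives 10.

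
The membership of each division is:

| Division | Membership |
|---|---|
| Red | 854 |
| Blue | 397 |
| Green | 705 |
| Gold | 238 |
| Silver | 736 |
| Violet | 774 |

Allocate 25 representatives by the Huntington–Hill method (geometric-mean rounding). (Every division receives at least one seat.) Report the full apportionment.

Red: 5, Blue: 3, Green: 5, Gold: 2, Silver: 5, Violet: 5

With divisor 157: modified quotas Red 5.439, Blue 2.529, Green 4.490, Gold 1.516, Silver 4.688, Violet 4.930.
Geometric-mean thresholds: Red √(5·6)=5.477, Blue √(2·3)=2.449, Green √(4·5)=4.472, Gold √(1·2)=1.414, Silver √(4·5)=4.472, Violet √(4·5)=4.472.
Each quota rounded against its threshold gives Red 5, Blue 3, Green 5, Gold 2, Silver 5, Violet 5 (total 25).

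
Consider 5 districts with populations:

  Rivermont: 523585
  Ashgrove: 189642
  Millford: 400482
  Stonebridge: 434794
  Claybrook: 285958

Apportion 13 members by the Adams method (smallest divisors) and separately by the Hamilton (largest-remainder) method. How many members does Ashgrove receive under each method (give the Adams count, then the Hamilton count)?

Adams: Rivermont 3, Ashgrove 2, Millford 3, Stonebridge 3, Claybrook 2.
Hamilton: Rivermont 4, Ashgrove 1, Millford 3, Stonebridge 3, Claybrook 2.
Ashgrove gets 2 under Adams and 1 under Hamilton.

2 and 1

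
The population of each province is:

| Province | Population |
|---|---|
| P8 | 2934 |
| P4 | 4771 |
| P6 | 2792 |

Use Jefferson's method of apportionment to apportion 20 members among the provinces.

Standard divisor 10497/20 ≈ 524.85; standard quotas: P8 5.590, P4 9.090, P6 5.320.
Rounding down gives 5, 9, 5 = 19 seats, so the divisor must be adjusted.
With modified divisor 480: modified quotas P8 6.112, P4 9.940, P6 5.817.
Rounding down: P8 6, P4 9, P6 5 (total 20).

P8=6, P4=9, P6=5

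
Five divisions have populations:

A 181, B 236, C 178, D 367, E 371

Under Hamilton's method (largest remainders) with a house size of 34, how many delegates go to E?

9

Total 1333; standard divisor 1333/34 ≈ 39.206.
Standard quotas: A 4.617, B 6.020, C 4.540, D 9.361, E 9.463.
Lower quotas: A 4, B 6, C 4, D 9, E 9 (sum 32, leaving 2 seats).
Remainders in descending order: A 0.617, C 0.540, E 0.463, D 0.361, B 0.020.
Largest remainders: A, C receive the extra seats.
E receives 9.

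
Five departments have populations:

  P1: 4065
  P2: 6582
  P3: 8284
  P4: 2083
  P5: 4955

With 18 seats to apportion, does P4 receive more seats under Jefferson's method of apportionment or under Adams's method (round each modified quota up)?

Jefferson: P1 3, P2 5, P3 6, P4 1, P5 3.
Adams: P1 3, P2 4, P3 6, P4 2, P5 3.
P4 gets 1 under Jefferson and 2 under Adams.

Adams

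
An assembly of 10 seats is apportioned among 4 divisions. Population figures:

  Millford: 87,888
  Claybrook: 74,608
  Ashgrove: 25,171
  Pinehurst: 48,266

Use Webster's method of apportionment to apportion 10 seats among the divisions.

Millford 4; Claybrook 3; Ashgrove 1; Pinehurst 2

Standard divisor 235933/10 ≈ 23593.3; standard quotas: Millford 3.725, Claybrook 3.162, Ashgrove 1.067, Pinehurst 2.046.
Rounding to the nearest integer gives Millford 4, Claybrook 3, Ashgrove 1, Pinehurst 2 — total 10, matching the house size, so no adjustment is needed.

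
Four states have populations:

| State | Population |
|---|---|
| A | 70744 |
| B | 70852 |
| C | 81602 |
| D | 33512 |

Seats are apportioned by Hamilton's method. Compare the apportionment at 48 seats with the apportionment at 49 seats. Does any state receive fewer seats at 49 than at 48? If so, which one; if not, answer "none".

D

At 48 seats: A 13, B 13, C 15, D 7.
At 49 seats: A 13, B 14, C 16, D 6.
D drops from 7 to 6.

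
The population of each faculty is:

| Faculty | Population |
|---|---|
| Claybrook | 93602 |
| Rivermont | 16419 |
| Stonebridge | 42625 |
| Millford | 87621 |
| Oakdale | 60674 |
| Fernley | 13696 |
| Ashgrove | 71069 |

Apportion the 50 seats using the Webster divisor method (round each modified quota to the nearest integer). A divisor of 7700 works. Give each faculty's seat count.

Claybrook 12, Rivermont 2, Stonebridge 6, Millford 11, Oakdale 8, Fernley 2, Ashgrove 9

With modified divisor 7700: modified quotas Claybrook 12.156, Rivermont 2.132, Stonebridge 5.536, Millford 11.379, Oakdale 7.880, Fernley 1.779, Ashgrove 9.230.
Rounding to the nearest integer: Claybrook 12, Rivermont 2, Stonebridge 6, Millford 11, Oakdale 8, Fernley 2, Ashgrove 9 (total 50).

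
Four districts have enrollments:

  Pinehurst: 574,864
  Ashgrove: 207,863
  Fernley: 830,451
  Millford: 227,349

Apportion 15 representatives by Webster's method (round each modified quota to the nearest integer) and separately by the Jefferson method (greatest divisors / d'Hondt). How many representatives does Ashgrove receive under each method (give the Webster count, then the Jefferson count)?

2 and 1

Webster: Pinehurst 4, Ashgrove 2, Fernley 7, Millford 2.
Jefferson: Pinehurst 5, Ashgrove 1, Fernley 7, Millford 2.
Ashgrove gets 2 under Webster and 1 under Jefferson.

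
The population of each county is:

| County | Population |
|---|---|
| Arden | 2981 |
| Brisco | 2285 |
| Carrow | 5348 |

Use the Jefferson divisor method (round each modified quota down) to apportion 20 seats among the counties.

Standard divisor 10614/20 ≈ 530.7; standard quotas: Arden 5.617, Brisco 4.306, Carrow 10.077.
Rounding down gives 5, 4, 10 = 19 seats, so the divisor must be adjusted.
With modified divisor 490: modified quotas Arden 6.084, Brisco 4.663, Carrow 10.914.
Rounding down: Arden 6, Brisco 4, Carrow 10 (total 20).

Arden: 6, Brisco: 4, Carrow: 10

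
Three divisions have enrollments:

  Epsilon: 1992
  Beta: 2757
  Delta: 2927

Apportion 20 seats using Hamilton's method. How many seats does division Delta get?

8

Standard divisor: 7676 ÷ 20 ≈ 383.8.
Standard quotas: Epsilon 5.190, Beta 7.183, Delta 7.626.
Lower quotas: Epsilon 5, Beta 7, Delta 7 (sum 19, leaving 1 seat).
Remainders in descending order: Delta 0.626, Epsilon 0.190, Beta 0.183.
Largest remainder: Delta receives the extra seat.
Delta receives 8.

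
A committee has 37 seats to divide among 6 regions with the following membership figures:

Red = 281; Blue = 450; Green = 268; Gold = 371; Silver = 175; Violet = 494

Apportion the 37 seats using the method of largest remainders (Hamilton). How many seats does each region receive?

The standard divisor is 2039/37 ≈ 55.108.
Standard quotas: Red 5.099, Blue 8.166, Green 4.863, Gold 6.732, Silver 3.176, Violet 8.964.
Lower quotas: Red 5, Blue 8, Green 4, Gold 6, Silver 3, Violet 8 (sum 34, leaving 3 seats).
Remainders in descending order: Violet 0.964, Green 0.863, Gold 0.732, Silver 0.176, Blue 0.166, Red 0.099.
The surplus seats go to Violet, Green, Gold.

Red 5, Blue 8, Green 5, Gold 7, Silver 3, Violet 9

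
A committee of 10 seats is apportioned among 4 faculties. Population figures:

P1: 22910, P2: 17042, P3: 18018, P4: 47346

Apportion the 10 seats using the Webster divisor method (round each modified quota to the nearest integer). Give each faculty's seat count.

Standard divisor 105316/10 ≈ 10531.6; standard quotas: P1 2.175, P2 1.618, P3 1.711, P4 4.496.
Rounding to the nearest integer gives P1 2, P2 2, P3 2, P4 4 — total 10, matching the house size, so no adjustment is needed.

P1=2, P2=2, P3=2, P4=4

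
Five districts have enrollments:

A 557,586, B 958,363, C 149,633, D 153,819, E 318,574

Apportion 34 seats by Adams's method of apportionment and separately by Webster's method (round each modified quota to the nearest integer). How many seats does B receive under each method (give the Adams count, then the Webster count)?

14 and 16

Adams: A 9, B 14, C 3, D 3, E 5.
Webster: A 9, B 16, C 2, D 2, E 5.
B gets 14 under Adams and 16 under Webster.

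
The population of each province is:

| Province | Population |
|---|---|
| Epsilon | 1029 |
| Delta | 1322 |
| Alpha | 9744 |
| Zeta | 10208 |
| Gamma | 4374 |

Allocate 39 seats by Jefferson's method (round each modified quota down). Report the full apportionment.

Standard divisor 26677/39 ≈ 684.026; standard quotas: Epsilon 1.504, Delta 1.933, Alpha 14.245, Zeta 14.923, Gamma 6.394.
Rounding down gives 1, 1, 14, 14, 6 = 36 seats, so the divisor must be adjusted.
With modified divisor 640: modified quotas Epsilon 1.608, Delta 2.066, Alpha 15.225, Zeta 15.950, Gamma 6.834.
Rounding down: Epsilon 1, Delta 2, Alpha 15, Zeta 15, Gamma 6 (total 39).

Epsilon=1, Delta=2, Alpha=15, Zeta=15, Gamma=6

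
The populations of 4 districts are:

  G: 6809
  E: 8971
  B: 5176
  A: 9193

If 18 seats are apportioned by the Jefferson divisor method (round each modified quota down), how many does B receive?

3

Standard divisor 30149/18 ≈ 1674.944; standard quotas: G 4.065, E 5.356, B 3.090, A 5.489.
Rounding down gives 4, 5, 3, 5 = 17 seats, so the divisor must be adjusted.
With modified divisor 1510: modified quotas G 4.509, E 5.941, B 3.428, A 6.088.
Rounding down: G 4, E 5, B 3, A 6 (total 18).
B receives 3.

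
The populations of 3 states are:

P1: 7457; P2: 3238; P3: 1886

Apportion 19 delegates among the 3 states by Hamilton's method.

P1: 11, P2: 5, P3: 3

Standard divisor: 12581 ÷ 19 ≈ 662.158.
Standard quotas: P1 11.2617, P2 4.8901, P3 2.8483.
Lower quotas: P1 11, P2 4, P3 2 (sum 17, leaving 2 seats).
Remainders in descending order: P2 0.8901, P3 0.8483, P1 0.2617.
Largest remainders: P2, P3 receive the extra seats.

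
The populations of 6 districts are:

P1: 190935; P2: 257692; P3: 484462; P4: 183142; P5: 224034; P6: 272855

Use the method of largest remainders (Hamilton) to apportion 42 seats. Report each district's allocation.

The standard divisor is 1613120/42 ≈ 38407.619.
Standard quotas: P1 4.9713, P2 6.7094, P3 12.6137, P4 4.7684, P5 5.8331, P6 7.1042.
Lower quotas: P1 4, P2 6, P3 12, P4 4, P5 5, P6 7 (sum 38, leaving 4 seats).
Remainders in descending order: P1 0.9713, P5 0.8331, P4 0.7684, P2 0.7094, P3 0.6137, P6 0.1042.
Largest remainders: P1, P5, P4, P2 receive the extra seats.

P1: 5; P2: 7; P3: 12; P4: 5; P5: 6; P6: 7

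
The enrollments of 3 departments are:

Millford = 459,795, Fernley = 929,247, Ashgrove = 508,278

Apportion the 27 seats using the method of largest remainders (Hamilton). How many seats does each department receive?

Standard divisor: 1897320 ÷ 27 ≈ 70271.111.
Standard quotas: Millford 6.5432, Fernley 13.2237, Ashgrove 7.2331.
Lower quotas: Millford 6, Fernley 13, Ashgrove 7 (sum 26, leaving 1 seat).
Remainders in descending order: Millford 0.5432, Ashgrove 0.2331, Fernley 0.2237.
The surplus seat goes to Millford.

Millford=7, Fernley=13, Ashgrove=7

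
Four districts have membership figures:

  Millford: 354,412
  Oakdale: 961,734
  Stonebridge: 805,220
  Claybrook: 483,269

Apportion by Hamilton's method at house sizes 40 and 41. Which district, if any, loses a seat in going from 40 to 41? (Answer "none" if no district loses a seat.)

Millford

At 40 seats: Millford 6, Oakdale 15, Stonebridge 12, Claybrook 7.
At 41 seats: Millford 5, Oakdale 15, Stonebridge 13, Claybrook 8.
Millford drops from 6 to 5.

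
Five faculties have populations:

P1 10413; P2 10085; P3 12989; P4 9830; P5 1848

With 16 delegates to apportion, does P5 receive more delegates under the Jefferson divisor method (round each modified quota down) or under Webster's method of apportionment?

Webster

Jefferson: P1 4, P2 4, P3 5, P4 3, P5 0.
Webster: P1 4, P2 3, P3 5, P4 3, P5 1.
P5 gets 0 under Jefferson and 1 under Webster.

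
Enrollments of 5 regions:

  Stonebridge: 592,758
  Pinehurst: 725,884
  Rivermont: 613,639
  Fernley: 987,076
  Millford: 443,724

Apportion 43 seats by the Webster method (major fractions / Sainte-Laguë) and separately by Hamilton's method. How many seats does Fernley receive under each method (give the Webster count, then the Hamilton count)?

Webster: Stonebridge 8, Pinehurst 9, Rivermont 8, Fernley 12, Millford 6.
Hamilton: Stonebridge 7, Pinehurst 9, Rivermont 8, Fernley 13, Millford 6.
Fernley gets 12 under Webster and 13 under Hamilton.

12 and 13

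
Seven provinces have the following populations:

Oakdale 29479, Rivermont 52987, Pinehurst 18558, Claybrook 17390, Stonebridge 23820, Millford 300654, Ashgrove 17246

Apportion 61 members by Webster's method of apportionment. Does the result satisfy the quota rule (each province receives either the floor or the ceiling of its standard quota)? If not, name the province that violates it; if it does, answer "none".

Millford

Standard quotas: Oakdale 3.908, Rivermont 7.024, Pinehurst 2.460, Claybrook 2.305, Stonebridge 3.158, Millford 39.858, Ashgrove 2.286.
Webster allocation: Oakdale 4, Rivermont 7, Pinehurst 2, Claybrook 2, Stonebridge 3, Millford 41, Ashgrove 2.
Millford has quota 39.858 (lower 39, upper 40) but receives 41 — outside the quota interval.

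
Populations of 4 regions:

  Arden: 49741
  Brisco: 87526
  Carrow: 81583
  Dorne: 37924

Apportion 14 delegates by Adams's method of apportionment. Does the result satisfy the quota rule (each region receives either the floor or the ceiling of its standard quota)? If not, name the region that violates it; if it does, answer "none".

none

Standard quotas: Arden 2.712, Brisco 4.772, Carrow 4.448, Dorne 2.068.
Adams allocation: Arden 3, Brisco 5, Carrow 4, Dorne 2.
Every allocation lies between the lower and upper quota.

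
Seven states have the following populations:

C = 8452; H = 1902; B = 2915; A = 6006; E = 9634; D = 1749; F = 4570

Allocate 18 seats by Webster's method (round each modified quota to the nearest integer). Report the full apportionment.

C 4, H 1, B 2, A 3, E 5, D 1, F 2

Standard divisor 35228/18 ≈ 1957.111; standard quotas: C 4.319, H 0.972, B 1.489, A 3.069, E 4.923, D 0.894, F 2.335.
Rounding to the nearest integer gives 4, 1, 1, 3, 5, 1, 2 = 17 seats, so the divisor must be adjusted.
With modified divisor 1900: modified quotas C 4.448, H 1.001, B 1.534, A 3.161, E 5.071, D 0.921, F 2.405.
Rounding to the nearest integer: C 4, H 1, B 2, A 3, E 5, D 1, F 2 (total 18).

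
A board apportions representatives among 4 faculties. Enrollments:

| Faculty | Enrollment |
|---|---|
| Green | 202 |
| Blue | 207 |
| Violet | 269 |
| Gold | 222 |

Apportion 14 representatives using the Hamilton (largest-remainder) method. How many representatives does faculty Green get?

Total 900; standard divisor 900/14 ≈ 64.286.
Standard quotas: Green 3.142, Blue 3.220, Violet 4.184, Gold 3.453.
Lower quotas: Green 3, Blue 3, Violet 4, Gold 3 (sum 13, leaving 1 seat).
Remainders in descending order: Gold 0.453, Blue 0.220, Violet 0.184, Green 0.142.
Largest remainder: Gold receives the extra seat.
Green receives 3.

3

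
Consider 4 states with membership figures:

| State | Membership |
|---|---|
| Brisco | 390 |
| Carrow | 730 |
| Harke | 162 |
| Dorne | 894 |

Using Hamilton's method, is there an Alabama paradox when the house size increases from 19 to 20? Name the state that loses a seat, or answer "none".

Harke

At 19 seats: Brisco 3, Carrow 6, Harke 2, Dorne 8.
At 20 seats: Brisco 4, Carrow 7, Harke 1, Dorne 8.
Harke drops from 2 to 1.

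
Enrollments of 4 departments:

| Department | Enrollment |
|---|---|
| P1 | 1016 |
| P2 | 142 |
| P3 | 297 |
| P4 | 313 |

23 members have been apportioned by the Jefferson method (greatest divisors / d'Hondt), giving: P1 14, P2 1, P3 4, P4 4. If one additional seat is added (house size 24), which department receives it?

Priority for the next seat is population ÷ (current seats + 1).
Priorities: P1 67.733, P2 71.000, P3 59.400, P4 62.600.
Highest priority: P2.

P2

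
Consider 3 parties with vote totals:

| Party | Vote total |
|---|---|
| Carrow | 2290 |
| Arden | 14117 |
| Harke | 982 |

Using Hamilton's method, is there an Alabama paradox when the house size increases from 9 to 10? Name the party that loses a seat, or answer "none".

none

At 9 seats: Carrow 1, Arden 7, Harke 1.
At 10 seats: Carrow 1, Arden 8, Harke 1.
No party's allocation decreased.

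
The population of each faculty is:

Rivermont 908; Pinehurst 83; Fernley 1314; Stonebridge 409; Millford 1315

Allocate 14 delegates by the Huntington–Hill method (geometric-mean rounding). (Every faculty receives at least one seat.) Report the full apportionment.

Rivermont 3; Pinehurst 1; Fernley 4; Stonebridge 1; Millford 5

With divisor 294: modified quotas Rivermont 3.088, Pinehurst 0.282, Fernley 4.469, Stonebridge 1.391, Millford 4.473.
Geometric-mean thresholds: Rivermont √(3·4)=3.464, Pinehurst (min 1), Fernley √(4·5)=4.472, Stonebridge √(1·2)=1.414, Millford √(4·5)=4.472.
Each quota rounded against its threshold gives Rivermont 3, Pinehurst 1, Fernley 4, Stonebridge 1, Millford 5 (total 14).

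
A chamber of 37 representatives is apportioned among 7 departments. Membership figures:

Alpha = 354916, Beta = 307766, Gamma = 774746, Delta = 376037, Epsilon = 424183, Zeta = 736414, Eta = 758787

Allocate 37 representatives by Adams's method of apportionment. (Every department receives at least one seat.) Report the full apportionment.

Alpha 4; Beta 3; Gamma 8; Delta 4; Epsilon 4; Zeta 7; Eta 7

Standard divisor 3732849/37 ≈ 100887.811; standard quotas: Alpha 3.518, Beta 3.051, Gamma 7.679, Delta 3.727, Epsilon 4.205, Zeta 7.299, Eta 7.521.
Rounding up gives 4, 4, 8, 4, 5, 8, 8 = 41 seats, so the divisor must be adjusted.
With modified divisor 109500: modified quotas Alpha 3.241, Beta 2.811, Gamma 7.075, Delta 3.434, Epsilon 3.874, Zeta 6.725, Eta 6.930.
Rounding up: Alpha 4, Beta 3, Gamma 8, Delta 4, Epsilon 4, Zeta 7, Eta 7 (total 37).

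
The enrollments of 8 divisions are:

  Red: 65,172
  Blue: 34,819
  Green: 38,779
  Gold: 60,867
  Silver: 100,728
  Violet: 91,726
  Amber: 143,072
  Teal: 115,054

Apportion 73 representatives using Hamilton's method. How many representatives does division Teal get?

Total 650217; standard divisor 650217/73 ≈ 8907.082.
Standard quotas: Red 7.3169, Blue 3.9091, Green 4.3537, Gold 6.8336, Silver 11.3088, Violet 10.2981, Amber 16.0627, Teal 12.9171.
Lower quotas: Red 7, Blue 3, Green 4, Gold 6, Silver 11, Violet 10, Amber 16, Teal 12 (sum 69, leaving 4 seats).
Remainders in descending order: Teal 0.9171, Blue 0.9091, Gold 0.8336, Green 0.3537, Red 0.3169, Silver 0.3088, Violet 0.2981, Amber 0.0627.
The surplus seats go to Teal, Blue, Gold, Green.
Teal receives 13.

13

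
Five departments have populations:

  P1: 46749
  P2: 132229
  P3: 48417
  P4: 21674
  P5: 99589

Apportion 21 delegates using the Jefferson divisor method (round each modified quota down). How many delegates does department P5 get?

Standard divisor 348658/21 ≈ 16602.762; standard quotas: P1 2.816, P2 7.964, P3 2.916, P4 1.305, P5 5.998.
Rounding down gives 2, 7, 2, 1, 5 = 17 seats, so the divisor must be adjusted.
With modified divisor 15100: modified quotas P1 3.096, P2 8.757, P3 3.206, P4 1.435, P5 6.595.
Rounding down: P1 3, P2 8, P3 3, P4 1, P5 6 (total 21).
P5 receives 6.

6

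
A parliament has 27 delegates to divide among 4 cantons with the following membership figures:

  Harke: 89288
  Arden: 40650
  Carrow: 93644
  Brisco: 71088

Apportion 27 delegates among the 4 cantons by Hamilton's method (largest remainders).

The standard divisor is 294670/27 ≈ 10913.704.
Standard quotas: Harke 8.1813, Arden 3.7247, Carrow 8.5804, Brisco 6.5136.
Lower quotas: Harke 8, Arden 3, Carrow 8, Brisco 6 (sum 25, leaving 2 seats).
Remainders in descending order: Arden 0.7247, Carrow 0.5804, Brisco 0.5136, Harke 0.1813.
Largest remainders: Arden, Carrow receive the extra seats.

Harke=8, Arden=4, Carrow=9, Brisco=6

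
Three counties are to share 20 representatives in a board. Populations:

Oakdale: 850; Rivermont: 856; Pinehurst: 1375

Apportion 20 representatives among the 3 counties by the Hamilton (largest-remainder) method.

Oakdale 5, Rivermont 6, Pinehurst 9

Total 3081; standard divisor 3081/20 ≈ 154.05.
Standard quotas: Oakdale 5.518, Rivermont 5.557, Pinehurst 8.926.
Lower quotas: Oakdale 5, Rivermont 5, Pinehurst 8 (sum 18, leaving 2 seats).
Remainders in descending order: Pinehurst 0.926, Rivermont 0.557, Oakdale 0.518.
The surplus seats go to Pinehurst, Rivermont.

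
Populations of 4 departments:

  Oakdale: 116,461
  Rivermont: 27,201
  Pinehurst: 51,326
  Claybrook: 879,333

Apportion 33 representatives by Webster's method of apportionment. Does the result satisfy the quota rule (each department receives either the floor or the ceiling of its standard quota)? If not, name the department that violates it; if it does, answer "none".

Claybrook

Standard quotas: Oakdale 3.577, Rivermont 0.836, Pinehurst 1.577, Claybrook 27.011.
Webster allocation: Oakdale 4, Rivermont 1, Pinehurst 2, Claybrook 26.
Claybrook has quota 27.011 (lower 27, upper 28) but receives 26 — outside the quota interval.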